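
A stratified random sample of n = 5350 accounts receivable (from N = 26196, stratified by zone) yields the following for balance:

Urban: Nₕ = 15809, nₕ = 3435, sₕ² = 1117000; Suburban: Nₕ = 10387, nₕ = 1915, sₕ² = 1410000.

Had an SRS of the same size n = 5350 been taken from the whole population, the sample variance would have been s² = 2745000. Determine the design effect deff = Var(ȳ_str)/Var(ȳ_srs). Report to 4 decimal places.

0.4583

Var(ȳ_str) = Σ Wₕ²(1−fₕ)sₕ²/nₕ with Wₕ = Nₕ/26196:
  Urban: (15809/26196)²·(1−3435/15809)·1117000/3435 = 92.698131
  Suburban: (10387/26196)²·(1−1915/10387)·1410000/1915 = 94.418359
  → Var(ȳ_str) = 187.11649.
Var(ȳ_srs) = (1 − 5350/26196)·2745000/5350 = 408.29712.
deff = 187.11649 / 408.29712 = 0.4583.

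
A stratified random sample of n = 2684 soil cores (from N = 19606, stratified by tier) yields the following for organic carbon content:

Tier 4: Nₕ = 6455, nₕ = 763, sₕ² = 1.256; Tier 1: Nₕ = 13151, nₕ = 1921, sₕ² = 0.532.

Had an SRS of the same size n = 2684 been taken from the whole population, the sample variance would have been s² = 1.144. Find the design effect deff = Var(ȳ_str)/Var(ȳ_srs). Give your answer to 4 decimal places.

0.7169

Var(ȳ_str) = Σ Wₕ²(1−fₕ)sₕ²/nₕ with Wₕ = Nₕ/19606:
  Tier 4: (6455/19606)²·(1−763/6455)·1.256/763 = 1.573433 × 10^-4
  Tier 1: (13151/19606)²·(1−1921/13151)·0.532/1921 = 1.0640078 × 10^-4
  → Var(ȳ_str) = 2.6374408 × 10^-4.
Var(ȳ_srs) = (1 − 2684/19606)·1.144/2684 = 3.6788002 × 10^-4.
deff = (2.6374408 × 10^-4) / (3.6788002 × 10^-4) = 0.7169.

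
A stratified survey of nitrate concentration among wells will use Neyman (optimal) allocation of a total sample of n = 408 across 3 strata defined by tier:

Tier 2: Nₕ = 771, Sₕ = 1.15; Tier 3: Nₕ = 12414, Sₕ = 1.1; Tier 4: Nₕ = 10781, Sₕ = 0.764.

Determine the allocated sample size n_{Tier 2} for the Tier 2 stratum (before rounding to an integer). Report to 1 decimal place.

15.9

Neyman allocation: nₕ = n·NₕSₕ / Σⱼ NⱼSⱼ.
Σ NⱼSⱼ = 771·1.15 + 12414·1.1 + 10781·0.764 = 22778.734.
n_{Tier 2} = 408·771·1.15 / 22778.734 = 15.9.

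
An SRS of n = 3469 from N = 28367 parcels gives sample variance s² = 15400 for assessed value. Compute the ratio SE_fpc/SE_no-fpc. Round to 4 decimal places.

f = n/N = 3469/28367 = 0.12228998.
SE_no-fpc = √(s²/n) = 2.1069693; SE_fpc = √((1−f)s²/n) = 1.973939.
Ratio = √(1−f) = 0.93686179.

0.9369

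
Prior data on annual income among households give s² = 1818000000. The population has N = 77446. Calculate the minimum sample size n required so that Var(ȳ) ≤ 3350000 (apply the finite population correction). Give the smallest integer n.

539

Without fpc, n₀ = s²/D = 1818000000/3350000 = 542.6866.
With fpc, (1 − n/N)·s²/n ≤ D requires n ≥ n₀/(1 + n₀/N) = 542.6866/(1 + 542.6866/77446) = 538.9103.
Rounding up, n = 539.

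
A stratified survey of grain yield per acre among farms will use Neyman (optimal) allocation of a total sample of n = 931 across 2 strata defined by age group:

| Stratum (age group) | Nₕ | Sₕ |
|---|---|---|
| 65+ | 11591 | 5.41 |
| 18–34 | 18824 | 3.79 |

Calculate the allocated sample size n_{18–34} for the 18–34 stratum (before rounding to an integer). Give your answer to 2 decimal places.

495.49

Neyman allocation: nₕ = n·NₕSₕ / Σⱼ NⱼSⱼ.
Σ NⱼSⱼ = 11591·5.41 + 18824·3.79 = 134050.27.
n_{18–34} = 931·18824·3.79 / 134050.27 = 495.49.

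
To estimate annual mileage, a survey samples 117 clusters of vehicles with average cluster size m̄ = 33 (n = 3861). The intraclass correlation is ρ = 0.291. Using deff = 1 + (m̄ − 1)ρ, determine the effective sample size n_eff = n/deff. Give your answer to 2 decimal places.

374.42

deff = 1 + (33 − 1)·0.291 = 1 + 9.312 = 10.312.
n_eff = 3861 / 10.312 = 374.42.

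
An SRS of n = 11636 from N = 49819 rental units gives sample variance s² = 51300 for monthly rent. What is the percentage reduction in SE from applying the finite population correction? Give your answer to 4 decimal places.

12.4538

f = n/N = 11636/49819 = 0.23356551.
SE_no-fpc = √(s²/n) = 2.099698; SE_fpc = √((1−f)s²/n) = 1.8382067.
Ratio = √(1−f) = 0.87546245. Reduction = 100·(1 − 0.87546245) = 12.4538%.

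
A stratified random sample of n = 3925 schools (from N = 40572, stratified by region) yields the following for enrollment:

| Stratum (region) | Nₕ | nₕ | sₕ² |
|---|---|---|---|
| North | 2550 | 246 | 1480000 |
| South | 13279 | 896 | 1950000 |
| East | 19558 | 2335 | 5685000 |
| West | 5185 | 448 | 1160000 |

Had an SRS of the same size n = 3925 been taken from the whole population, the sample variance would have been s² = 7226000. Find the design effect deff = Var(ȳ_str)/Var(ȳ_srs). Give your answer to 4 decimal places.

Var(ȳ_str) = Σ Wₕ²(1−fₕ)sₕ²/nₕ with Wₕ = Nₕ/40572:
  North: (2550/40572)²·(1−246/2550)·1480000/246 = 21.473183
  South: (13279/40572)²·(1−896/13279)·1950000/896 = 217.40274
  East: (19558/40572)²·(1−2335/19558)·5685000/2335 = 498.22325
  West: (5185/40572)²·(1−448/5185)·1160000/448 = 38.634855
  → Var(ȳ_str) = 775.73403.
Var(ȳ_srs) = (1 − 3925/40572)·7226000/3925 = 1662.916.
deff = 775.73403 / 1662.916 = 0.4665.

0.4665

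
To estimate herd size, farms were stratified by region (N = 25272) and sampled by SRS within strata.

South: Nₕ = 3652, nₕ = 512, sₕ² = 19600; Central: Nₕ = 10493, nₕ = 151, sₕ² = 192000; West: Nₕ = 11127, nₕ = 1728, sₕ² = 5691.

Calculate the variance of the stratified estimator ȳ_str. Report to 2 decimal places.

217.27

Var(ȳ_str) = Σₕ Wₕ²(1 − fₕ)sₕ²/nₕ with Wₕ = Nₕ/N, N = 25272.
South: Wₕ = 0.14450776; term = 0.14450776²·(1 − 0.14019715)·19600/512 = 0.68733317.
Central: Wₕ = 0.41520260; term = 0.41520260²·(1 − 0.01439055)·192000/151 = 216.04751.
West: Wₕ = 0.44028965; term = 0.44028965²·(1 − 0.15529792)·5691/1728 = 0.53929372.
Sum = 217.27414.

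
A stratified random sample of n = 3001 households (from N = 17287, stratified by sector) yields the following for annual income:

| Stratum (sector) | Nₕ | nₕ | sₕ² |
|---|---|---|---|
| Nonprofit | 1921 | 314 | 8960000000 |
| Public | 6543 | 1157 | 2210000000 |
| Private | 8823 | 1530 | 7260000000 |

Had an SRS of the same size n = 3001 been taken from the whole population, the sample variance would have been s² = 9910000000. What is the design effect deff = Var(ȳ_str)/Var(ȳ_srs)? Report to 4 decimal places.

0.5649

Var(ȳ_str) = Σ Wₕ²(1−fₕ)sₕ²/nₕ with Wₕ = Nₕ/17287:
  Nonprofit: (1921/17287)²·(1−314/1921)·8960000000/314 = 294769.36
  Public: (6543/17287)²·(1−1157/6543)·2210000000/1157 = 225249.03
  Private: (8823/17287)²·(1−1530/8823)·7260000000/1530 = 1.0217118 × 10^6
  → Var(ȳ_str) = 1.5417302 × 10^6.
Var(ȳ_srs) = (1 − 3001/17287)·9910000000/3001 = 2.7289694 × 10^6.
deff = (1.5417302 × 10^6) / (2.7289694 × 10^6) = 0.5649.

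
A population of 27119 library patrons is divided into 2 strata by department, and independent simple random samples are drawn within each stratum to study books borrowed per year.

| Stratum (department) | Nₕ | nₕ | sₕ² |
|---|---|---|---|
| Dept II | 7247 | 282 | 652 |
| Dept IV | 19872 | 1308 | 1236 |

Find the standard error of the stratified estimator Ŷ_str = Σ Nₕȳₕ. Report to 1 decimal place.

Var(Ŷ_str) = Σₕ Nₕ²(1 − fₕ)sₕ²/nₕ.
Dept II: 7247²·(1 − 282/7247)·652/282 = 1.1670188 × 10^8.
Dept IV: 19872²·(1 − 1308/19872)·1236/1308 = 3.4859718 × 10^8.
Sum = 4.6529906 × 10^8.
SE = √(4.6529906 × 10^8) = 21570.8.

21570.8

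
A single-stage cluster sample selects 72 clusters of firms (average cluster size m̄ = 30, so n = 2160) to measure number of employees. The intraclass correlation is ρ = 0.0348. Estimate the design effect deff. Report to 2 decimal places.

2.01

deff = 1 + (30 − 1)·0.0348 = 1 + 1.0092 = 2.0092.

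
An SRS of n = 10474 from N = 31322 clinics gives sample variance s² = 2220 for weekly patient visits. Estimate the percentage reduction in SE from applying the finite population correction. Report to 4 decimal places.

f = n/N = 10474/31322 = 0.33439755.
SE_no-fpc = √(s²/n) = 0.46038398; SE_fpc = √((1−f)s²/n) = 0.37560179.
Ratio = √(1−f) = 0.81584462. Reduction = 100·(1 − 0.81584462) = 18.4155%.

18.4155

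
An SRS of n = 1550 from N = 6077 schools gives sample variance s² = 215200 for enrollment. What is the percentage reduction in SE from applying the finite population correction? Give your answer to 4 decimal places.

13.6901

f = n/N = 1550/6077 = 0.25506006.
SE_no-fpc = √(s²/n) = 11.782984; SE_fpc = √((1−f)s²/n) = 10.169882.
Ratio = √(1−f) = 0.86309903. Reduction = 100·(1 − 0.86309903) = 13.6901%.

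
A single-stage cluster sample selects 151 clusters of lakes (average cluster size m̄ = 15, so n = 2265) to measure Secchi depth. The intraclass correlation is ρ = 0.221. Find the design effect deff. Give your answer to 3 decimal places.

4.094

deff = 1 + (15 − 1)·0.221 = 1 + 3.094 = 4.094.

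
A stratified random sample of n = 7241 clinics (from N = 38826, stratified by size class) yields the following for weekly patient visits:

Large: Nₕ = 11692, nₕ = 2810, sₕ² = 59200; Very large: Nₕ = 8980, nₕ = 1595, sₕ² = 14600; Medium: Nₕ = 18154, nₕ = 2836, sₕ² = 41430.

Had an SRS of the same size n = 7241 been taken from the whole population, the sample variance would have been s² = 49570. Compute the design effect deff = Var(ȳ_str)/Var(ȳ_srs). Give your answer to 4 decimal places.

0.8168

Var(ȳ_str) = Σ Wₕ²(1−fₕ)sₕ²/nₕ with Wₕ = Nₕ/38826:
  Large: (11692/38826)²·(1−2810/11692)·59200/2810 = 1.4513417
  Very large: (8980/38826)²·(1−1595/8980)·14600/1595 = 0.40269265
  Medium: (18154/38826)²·(1−2836/18154)·41430/2836 = 2.6948699
  → Var(ȳ_str) = 4.5489043.
Var(ȳ_srs) = (1 − 7241/38826)·49570/7241 = 5.5690178.
deff = 4.5489043 / 5.5690178 = 0.8168.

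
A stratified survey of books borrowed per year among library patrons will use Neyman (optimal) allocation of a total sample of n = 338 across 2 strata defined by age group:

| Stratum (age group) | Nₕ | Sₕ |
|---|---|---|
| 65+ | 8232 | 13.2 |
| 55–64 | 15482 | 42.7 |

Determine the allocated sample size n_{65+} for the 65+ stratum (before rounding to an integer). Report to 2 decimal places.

Neyman allocation: nₕ = n·NₕSₕ / Σⱼ NⱼSⱼ.
Σ NⱼSⱼ = 8232·13.2 + 15482·42.7 = 769743.8.
n_{65+} = 338·8232·13.2 / 769743.8 = 47.71.

47.71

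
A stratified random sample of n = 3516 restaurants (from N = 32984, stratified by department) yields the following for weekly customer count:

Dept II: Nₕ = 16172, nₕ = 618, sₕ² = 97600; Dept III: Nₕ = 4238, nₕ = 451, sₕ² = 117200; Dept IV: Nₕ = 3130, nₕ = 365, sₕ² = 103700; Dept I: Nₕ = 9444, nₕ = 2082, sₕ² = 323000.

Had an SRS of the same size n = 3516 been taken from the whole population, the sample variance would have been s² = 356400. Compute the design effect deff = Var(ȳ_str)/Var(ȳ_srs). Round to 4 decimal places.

0.5800

Var(ȳ_str) = Σ Wₕ²(1−fₕ)sₕ²/nₕ with Wₕ = Nₕ/32984:
  Dept II: (16172/32984)²·(1−618/16172)·97600/618 = 36.514094
  Dept III: (4238/32984)²·(1−451/4238)·117200/451 = 3.833546
  Dept IV: (3130/32984)²·(1−365/3130)·103700/365 = 2.2600535
  Dept I: (9444/32984)²·(1−2082/9444)·323000/2082 = 9.9144116
  → Var(ȳ_str) = 52.522105.
Var(ȳ_srs) = (1 − 3516/32984)·356400/3516 = 90.559949.
deff = 52.522105 / 90.559949 = 0.5800.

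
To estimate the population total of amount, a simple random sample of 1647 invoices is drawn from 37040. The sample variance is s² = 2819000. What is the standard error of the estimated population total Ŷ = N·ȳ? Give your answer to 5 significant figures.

1.4979 × 10^6

Var(Ŷ) = N²·Var(ȳ) = N²·(1 − n/N)·s²/n.
f = 1647/37040 = 0.04446544; Var(ȳ) = 0.95553456·2819000/1647 = 1635.4899.
Var(Ŷ) = 37040² · 1635.4899 = 2.2438293 × 10^12.
SE(Ŷ) = √(2.2438293 × 10^12) = 1.4979 × 10^6.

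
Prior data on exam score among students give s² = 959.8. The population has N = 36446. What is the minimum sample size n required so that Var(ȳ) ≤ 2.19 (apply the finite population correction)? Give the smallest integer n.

434

Without fpc, n₀ = s²/D = 959.8/2.19 = 438.2648.
With fpc, (1 − n/N)·s²/n ≤ D requires n ≥ n₀/(1 + n₀/N) = 438.2648/(1 + 438.2648/36446) = 433.0573.
Rounding up, n = 434.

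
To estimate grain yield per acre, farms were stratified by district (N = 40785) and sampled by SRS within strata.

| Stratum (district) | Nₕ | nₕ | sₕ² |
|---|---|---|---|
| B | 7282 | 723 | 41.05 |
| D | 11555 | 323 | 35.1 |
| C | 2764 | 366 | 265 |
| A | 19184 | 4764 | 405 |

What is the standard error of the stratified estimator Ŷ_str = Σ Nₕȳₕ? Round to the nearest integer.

6718

Var(Ŷ_str) = Σₕ Nₕ²(1 − fₕ)sₕ²/nₕ.
B: 7282²·(1 − 723/7282)·41.05/723 = 2.7118344 × 10^6.
D: 11555²·(1 − 323/11555)·35.1/323 = 1.4103654 × 10^7.
C: 2764²·(1 − 366/2764)·265/366 = 4.7990139 × 10^6.
A: 19184²·(1 − 4764/19184)·405/4764 = 2.3517313 × 10^7.
Sum = 4.5131815 × 10^7.
SE = √(4.5131815 × 10^7) = 6718.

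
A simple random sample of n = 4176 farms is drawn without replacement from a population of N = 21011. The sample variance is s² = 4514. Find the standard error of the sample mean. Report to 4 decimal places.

Under SRS without replacement, Var(ȳ) = (1 − f)·s²/n with f = n/N = 4176/21011 = 0.19875303.
Var(ȳ) = (1 − 0.19875303)·4514/4176 = 0.80124697·1.0809387 = 0.86609885.
SE(ȳ) = √(0.86609885) = 0.9306.

0.9306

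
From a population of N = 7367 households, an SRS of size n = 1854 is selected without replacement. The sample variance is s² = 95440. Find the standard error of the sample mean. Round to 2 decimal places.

Under SRS without replacement, Var(ȳ) = (1 − f)·s²/n with f = n/N = 1854/7367 = 0.25166282.
Var(ȳ) = (1 − 0.25166282)·95440/1854 = 0.74833718·51.477886 = 38.522816.
SE(ȳ) = √(38.522816) = 6.21.

6.21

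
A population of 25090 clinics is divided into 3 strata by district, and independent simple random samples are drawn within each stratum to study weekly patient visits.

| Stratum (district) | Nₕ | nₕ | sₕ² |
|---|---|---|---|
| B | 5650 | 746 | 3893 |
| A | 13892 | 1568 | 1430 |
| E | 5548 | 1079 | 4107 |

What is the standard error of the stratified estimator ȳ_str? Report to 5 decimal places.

0.79224

Var(ȳ_str) = Σₕ Wₕ²(1 − fₕ)sₕ²/nₕ with Wₕ = Nₕ/N, N = 25090.
B: Wₕ = 0.22518932; term = 0.22518932²·(1 − 0.13203540)·3893/746 = 0.22969057.
A: Wₕ = 0.55368673; term = 0.55368673²·(1 − 0.11287072)·1430/1568 = 0.24803052.
E: Wₕ = 0.22112395; term = 0.22112395²·(1 − 0.19448450)·4107/1079 = 0.14991626.
Sum = 0.62763735.
SE = √(0.62763735) = 0.79224.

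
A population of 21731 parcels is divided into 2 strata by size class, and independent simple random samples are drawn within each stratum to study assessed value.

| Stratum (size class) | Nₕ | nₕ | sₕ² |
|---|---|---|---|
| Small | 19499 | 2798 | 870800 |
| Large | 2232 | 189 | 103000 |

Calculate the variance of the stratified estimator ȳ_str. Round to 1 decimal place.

219.9

Var(ȳ_str) = Σₕ Wₕ²(1 − fₕ)sₕ²/nₕ with Wₕ = Nₕ/N, N = 21731.
Small: Wₕ = 0.89728959; term = 0.89728959²·(1 − 0.14349454)·870800/2798 = 214.61798.
Large: Wₕ = 0.10271041; term = 0.10271041²·(1 − 0.08467742)·103000/189 = 5.2623358.
Sum = 219.88032.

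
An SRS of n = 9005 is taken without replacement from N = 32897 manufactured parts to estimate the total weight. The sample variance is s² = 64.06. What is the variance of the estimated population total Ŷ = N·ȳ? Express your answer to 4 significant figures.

5.591 × 10^6

Var(Ŷ) = N²·Var(ȳ) = N²·(1 − n/N)·s²/n.
f = 9005/32897 = 0.27373317; Var(ȳ) = 0.72626683·64.06/9005 = 0.0051665356.
Var(Ŷ) = 32897² · 0.0051665356 = 5.59129 × 10^6.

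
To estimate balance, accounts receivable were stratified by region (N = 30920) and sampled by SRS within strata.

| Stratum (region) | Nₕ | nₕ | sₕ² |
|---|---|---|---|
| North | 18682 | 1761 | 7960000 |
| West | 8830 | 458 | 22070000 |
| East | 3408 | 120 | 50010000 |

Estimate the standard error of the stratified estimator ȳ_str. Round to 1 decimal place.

Var(ȳ_str) = Σₕ Wₕ²(1 − fₕ)sₕ²/nₕ with Wₕ = Nₕ/N, N = 30920.
North: Wₕ = 0.60420440; term = 0.60420440²·(1 − 0.09426186)·7960000/1761 = 1494.5971.
West: Wₕ = 0.28557568; term = 0.28557568²·(1 − 0.05186863)·22070000/458 = 3726.0425.
East: Wₕ = 0.11021992; term = 0.11021992²·(1 − 0.03521127)·50010000/120 = 4884.5891.
Sum = 10105.229.
SE = √(10105.229) = 100.5.

100.5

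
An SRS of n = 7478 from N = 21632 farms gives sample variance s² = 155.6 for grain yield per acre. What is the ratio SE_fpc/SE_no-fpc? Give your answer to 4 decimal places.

0.8089

f = n/N = 7478/21632 = 0.34569157.
SE_no-fpc = √(s²/n) = 0.14424875; SE_fpc = √((1−f)s²/n) = 0.11668185.
Ratio = √(1−f) = 0.80889334.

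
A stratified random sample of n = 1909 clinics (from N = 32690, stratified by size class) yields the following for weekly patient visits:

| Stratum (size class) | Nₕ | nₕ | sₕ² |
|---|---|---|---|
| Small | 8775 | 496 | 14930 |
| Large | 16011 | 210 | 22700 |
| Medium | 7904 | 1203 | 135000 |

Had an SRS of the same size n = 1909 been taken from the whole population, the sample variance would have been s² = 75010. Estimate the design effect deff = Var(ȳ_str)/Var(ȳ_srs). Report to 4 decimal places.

Var(ȳ_str) = Σ Wₕ²(1−fₕ)sₕ²/nₕ with Wₕ = Nₕ/32690:
  Small: (8775/32690)²·(1−496/8775)·14930/496 = 2.0463188
  Large: (16011/32690)²·(1−210/16011)·22700/210 = 25.590558
  Medium: (7904/32690)²·(1−1203/7904)·135000/1203 = 5.5619214
  → Var(ȳ_str) = 33.198798.
Var(ȳ_srs) = (1 − 1909/32690)·75010/1909 = 36.998238.
deff = 33.198798 / 36.998238 = 0.8973.

0.8973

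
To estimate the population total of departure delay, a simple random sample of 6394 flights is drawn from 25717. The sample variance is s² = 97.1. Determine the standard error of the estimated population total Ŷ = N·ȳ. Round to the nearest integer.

Var(Ŷ) = N²·Var(ȳ) = N²·(1 − n/N)·s²/n.
f = 6394/25717 = 0.24862931; Var(ȳ) = 0.75137069·97.1/6394 = 0.011410399.
Var(Ŷ) = 25717² · 0.011410399 = 7.5464281 × 10^6.
SE(Ŷ) = √(7.5464281 × 10^6) = 2747.

2747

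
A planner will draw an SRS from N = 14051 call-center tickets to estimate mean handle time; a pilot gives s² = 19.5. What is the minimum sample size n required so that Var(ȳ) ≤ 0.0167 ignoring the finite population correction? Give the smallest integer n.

1168

Without fpc, n₀ = s²/D = 19.5/0.0167 = 1167.6647.
Rounding up, n = 1168.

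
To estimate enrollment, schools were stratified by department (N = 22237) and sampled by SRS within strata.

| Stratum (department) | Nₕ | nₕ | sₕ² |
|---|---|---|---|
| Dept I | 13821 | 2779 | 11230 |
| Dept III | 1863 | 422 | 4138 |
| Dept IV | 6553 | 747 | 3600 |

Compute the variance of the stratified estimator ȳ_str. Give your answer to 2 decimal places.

Var(ȳ_str) = Σₕ Wₕ²(1 − fₕ)sₕ²/nₕ with Wₕ = Nₕ/N, N = 22237.
Dept I: Wₕ = 0.62153168; term = 0.62153168²·(1 − 0.20107083)·11230/2779 = 1.2471711.
Dept III: Wₕ = 0.08377929; term = 0.08377929²·(1 − 0.22651637)·4138/422 = 0.05323564.
Dept IV: Wₕ = 0.29468903; term = 0.29468903²·(1 − 0.11399359)·3600/747 = 0.37080596.
Sum = 1.6712127.

1.67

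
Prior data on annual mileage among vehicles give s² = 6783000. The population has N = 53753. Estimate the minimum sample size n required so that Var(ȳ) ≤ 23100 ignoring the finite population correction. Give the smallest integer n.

Without fpc, n₀ = s²/D = 6783000/23100 = 293.6364.
Rounding up, n = 294.

294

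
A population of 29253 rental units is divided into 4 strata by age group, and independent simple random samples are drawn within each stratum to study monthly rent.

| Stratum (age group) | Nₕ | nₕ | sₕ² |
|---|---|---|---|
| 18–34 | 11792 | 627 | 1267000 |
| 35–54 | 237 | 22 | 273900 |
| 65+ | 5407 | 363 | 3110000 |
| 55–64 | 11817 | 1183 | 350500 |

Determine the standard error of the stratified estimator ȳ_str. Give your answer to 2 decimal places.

25.06

Var(ȳ_str) = Σₕ Wₕ²(1 − fₕ)sₕ²/nₕ with Wₕ = Nₕ/N, N = 29253.
18–34: Wₕ = 0.40310396; term = 0.40310396²·(1 − 0.05317164)·1267000/627 = 310.89551.
35–54: Wₕ = 0.00810173; term = 0.00810173²·(1 − 0.09282700)·273900/22 = 0.74133642.
65+: Wₕ = 0.18483574; term = 0.18483574²·(1 − 0.06713520)·3110000/363 = 273.05139.
55–64: Wₕ = 0.40395857; term = 0.40395857²·(1 − 0.10011001)·350500/1183 = 43.507722.
Sum = 628.19596.
SE = √(628.19596) = 25.06.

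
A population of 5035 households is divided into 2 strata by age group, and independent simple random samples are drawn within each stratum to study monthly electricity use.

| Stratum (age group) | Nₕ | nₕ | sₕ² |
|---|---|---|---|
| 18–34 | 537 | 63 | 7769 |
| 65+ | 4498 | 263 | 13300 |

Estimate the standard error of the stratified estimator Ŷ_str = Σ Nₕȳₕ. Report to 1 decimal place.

31538.9

Var(Ŷ_str) = Σₕ Nₕ²(1 − fₕ)sₕ²/nₕ.
18–34: 537²·(1 − 63/537)·7769/63 = 3.138898 × 10^7.
65+: 4498²·(1 − 263/4498)·13300/263 = 9.6331597 × 10^8.
Sum = 9.9470495 × 10^8.
SE = √(9.9470495 × 10^8) = 31538.9.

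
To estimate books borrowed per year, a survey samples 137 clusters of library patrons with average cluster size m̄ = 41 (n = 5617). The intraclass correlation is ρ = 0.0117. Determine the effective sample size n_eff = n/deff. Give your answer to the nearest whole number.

deff = 1 + (41 − 1)·0.0117 = 1 + 0.468 = 1.468.
n_eff = 5617 / 1.468 = 3826.

3826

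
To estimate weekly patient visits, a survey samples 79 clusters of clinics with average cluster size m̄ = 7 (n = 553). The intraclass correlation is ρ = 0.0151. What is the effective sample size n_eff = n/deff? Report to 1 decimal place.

507.1

deff = 1 + (7 − 1)·0.0151 = 1 + 0.0906 = 1.0906.
n_eff = 553 / 1.0906 = 507.1.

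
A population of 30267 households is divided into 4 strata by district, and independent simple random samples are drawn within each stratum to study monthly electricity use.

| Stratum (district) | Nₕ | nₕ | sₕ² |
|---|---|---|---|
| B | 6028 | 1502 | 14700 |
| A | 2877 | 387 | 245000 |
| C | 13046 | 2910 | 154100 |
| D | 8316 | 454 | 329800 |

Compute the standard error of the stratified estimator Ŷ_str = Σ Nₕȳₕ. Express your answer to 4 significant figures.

Var(Ŷ_str) = Σₕ Nₕ²(1 − fₕ)sₕ²/nₕ.
B: 6028²·(1 − 1502/6028)·14700/1502 = 2.6701471 × 10^8.
A: 2877²·(1 − 387/2877)·245000/387 = 4.5351779 × 10^9.
C: 13046²·(1 − 2910/13046)·154100/2910 = 7.0025082 × 10^9.
D: 8316²·(1 − 454/8316)·329800/454 = 4.749439 × 10^10.
Sum = 5.9299091 × 10^10.
SE = √(5.9299091 × 10^10) = 243500.

243500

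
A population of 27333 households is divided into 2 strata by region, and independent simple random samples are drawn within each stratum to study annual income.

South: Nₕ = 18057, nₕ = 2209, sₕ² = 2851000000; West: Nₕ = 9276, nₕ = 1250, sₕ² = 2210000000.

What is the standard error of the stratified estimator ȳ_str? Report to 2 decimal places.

Var(ȳ_str) = Σₕ Wₕ²(1 − fₕ)sₕ²/nₕ with Wₕ = Nₕ/N, N = 27333.
South: Wₕ = 0.66063001; term = 0.66063001²·(1 − 0.12233483)·2851000000/2209 = 494364.14.
West: Wₕ = 0.33936999; term = 0.33936999²·(1 − 0.13475636)·2210000000/1250 = 176184.44.
Sum = 670548.58.
SE = √(670548.58) = 818.87.

818.87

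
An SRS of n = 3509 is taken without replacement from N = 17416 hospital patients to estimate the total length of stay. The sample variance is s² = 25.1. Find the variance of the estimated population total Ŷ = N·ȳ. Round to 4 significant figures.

1.732 × 10^6

Var(Ŷ) = N²·Var(ȳ) = N²·(1 − n/N)·s²/n.
f = 3509/17416 = 0.20148140; Var(ȳ) = 0.79851860·25.1/3509 = 0.0057118316.
Var(Ŷ) = 17416² · 0.0057118316 = 1.7324959 × 10^6.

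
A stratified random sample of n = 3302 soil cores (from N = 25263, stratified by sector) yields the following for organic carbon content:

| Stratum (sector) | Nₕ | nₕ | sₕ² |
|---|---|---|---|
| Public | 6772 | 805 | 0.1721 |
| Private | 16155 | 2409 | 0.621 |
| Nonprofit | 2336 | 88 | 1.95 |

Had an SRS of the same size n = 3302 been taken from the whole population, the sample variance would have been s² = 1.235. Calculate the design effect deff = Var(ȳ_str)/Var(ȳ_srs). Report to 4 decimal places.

Var(ȳ_str) = Σ Wₕ²(1−fₕ)sₕ²/nₕ with Wₕ = Nₕ/25263:
  Public: (6772/25263)²·(1−805/6772)·0.1721/805 = 1.3535931 × 10^-5
  Private: (16155/25263)²·(1−2409/16155)·0.621/2409 = 8.9695005 × 10^-5
  Nonprofit: (2336/25263)²·(1−88/2336)·1.95/88 = 1.8232711 × 10^-4
  → Var(ȳ_str) = 2.8555805 × 10^-4.
Var(ȳ_srs) = (1 − 3302/25263)·1.235/3302 = 3.2513003 × 10^-4.
deff = (2.8555805 × 10^-4) / (3.2513003 × 10^-4) = 0.8783.

0.8783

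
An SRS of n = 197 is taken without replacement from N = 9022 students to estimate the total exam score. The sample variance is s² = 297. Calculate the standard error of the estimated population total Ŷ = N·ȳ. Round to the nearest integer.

Var(Ŷ) = N²·Var(ȳ) = N²·(1 − n/N)·s²/n.
f = 197/9022 = 0.02183551; Var(ȳ) = 0.97816449·297/197 = 1.4746947.
Var(Ŷ) = 9022² · 1.4746947 = 1.2003496 × 10^8.
SE(Ŷ) = √(1.2003496 × 10^8) = 10956.

10956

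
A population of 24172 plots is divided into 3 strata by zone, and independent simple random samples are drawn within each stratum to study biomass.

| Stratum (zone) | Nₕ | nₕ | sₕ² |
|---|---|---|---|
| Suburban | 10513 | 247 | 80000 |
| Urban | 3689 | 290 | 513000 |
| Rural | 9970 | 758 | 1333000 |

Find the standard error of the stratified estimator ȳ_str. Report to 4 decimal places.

19.3447

Var(ȳ_str) = Σₕ Wₕ²(1 − fₕ)sₕ²/nₕ with Wₕ = Nₕ/N, N = 24172.
Suburban: Wₕ = 0.43492471; term = 0.43492471²·(1 − 0.02349472)·80000/247 = 59.826802.
Urban: Wₕ = 0.15261460; term = 0.15261460²·(1 − 0.07861209)·513000/290 = 37.962431.
Rural: Wₕ = 0.41246070; term = 0.41246070²·(1 − 0.07602808)·1333000/758 = 276.4298.
Sum = 374.21903.
SE = √(374.21903) = 19.3447.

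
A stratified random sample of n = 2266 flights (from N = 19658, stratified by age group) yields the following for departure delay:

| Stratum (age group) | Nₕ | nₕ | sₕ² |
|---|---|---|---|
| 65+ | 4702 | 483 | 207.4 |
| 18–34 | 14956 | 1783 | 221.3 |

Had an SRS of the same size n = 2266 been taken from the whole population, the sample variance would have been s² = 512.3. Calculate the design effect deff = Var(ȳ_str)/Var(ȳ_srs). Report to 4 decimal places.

Var(ȳ_str) = Σ Wₕ²(1−fₕ)sₕ²/nₕ with Wₕ = Nₕ/19658:
  65+: (4702/19658)²·(1−483/4702)·207.4/483 = 0.022043224
  18–34: (14956/19658)²·(1−1783/14956)·221.3/1783 = 0.063277827
  → Var(ȳ_str) = 0.085321051.
Var(ȳ_srs) = (1 − 2266/19658)·512.3/2266 = 0.20002056.
deff = 0.085321051 / 0.20002056 = 0.4266.

0.4266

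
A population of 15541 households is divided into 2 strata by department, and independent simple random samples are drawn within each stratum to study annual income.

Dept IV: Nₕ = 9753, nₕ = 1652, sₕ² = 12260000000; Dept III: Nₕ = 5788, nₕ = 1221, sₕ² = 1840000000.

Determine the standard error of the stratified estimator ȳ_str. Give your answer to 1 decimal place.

1610.2

Var(ȳ_str) = Σₕ Wₕ²(1 − fₕ)sₕ²/nₕ with Wₕ = Nₕ/N, N = 15541.
Dept IV: Wₕ = 0.62756579; term = 0.62756579²·(1 − 0.16938378)·12260000000/1652 = 2.4277243 × 10^6.
Dept III: Wₕ = 0.37243421; term = 0.37243421²·(1 − 0.21095370)·1840000000/1221 = 164931.56.
Sum = 2.5926559 × 10^6.
SE = √(2.5926559 × 10^6) = 1610.2.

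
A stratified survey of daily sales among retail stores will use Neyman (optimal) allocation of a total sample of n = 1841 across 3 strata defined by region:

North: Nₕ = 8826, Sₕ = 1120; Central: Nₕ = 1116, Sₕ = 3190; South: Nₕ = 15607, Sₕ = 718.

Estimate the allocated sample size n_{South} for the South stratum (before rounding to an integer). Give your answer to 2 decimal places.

Neyman allocation: nₕ = n·NₕSₕ / Σⱼ NⱼSⱼ.
Σ NⱼSⱼ = 8826·1120 + 1116·3190 + 15607·718 = 2.4650986 × 10^7.
n_{South} = 1841·15607·718 / (2.4650986 × 10^7) = 836.88.

836.88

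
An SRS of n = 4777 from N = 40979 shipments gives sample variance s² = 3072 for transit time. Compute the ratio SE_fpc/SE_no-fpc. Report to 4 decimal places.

0.9399

f = n/N = 4777/40979 = 0.11657190.
SE_no-fpc = √(s²/n) = 0.80192358; SE_fpc = √((1−f)s²/n) = 0.75373484.
Ratio = √(1−f) = 0.93990856.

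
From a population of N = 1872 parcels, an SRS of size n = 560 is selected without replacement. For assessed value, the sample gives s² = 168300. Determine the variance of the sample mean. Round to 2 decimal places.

Under SRS without replacement, Var(ȳ) = (1 − f)·s²/n with f = n/N = 560/1872 = 0.29914530.
Var(ȳ) = (1 − 0.29914530)·168300/560 = 0.70085470·300.53571 = 210.63187.

210.63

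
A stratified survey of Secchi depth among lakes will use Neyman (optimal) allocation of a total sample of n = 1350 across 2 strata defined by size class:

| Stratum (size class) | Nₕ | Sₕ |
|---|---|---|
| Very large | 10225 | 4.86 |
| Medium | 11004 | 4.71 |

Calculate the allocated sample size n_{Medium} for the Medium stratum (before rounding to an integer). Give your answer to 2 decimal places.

Neyman allocation: nₕ = n·NₕSₕ / Σⱼ NⱼSⱼ.
Σ NⱼSⱼ = 10225·4.86 + 11004·4.71 = 101522.34.
n_{Medium} = 1350·11004·4.71 / 101522.34 = 689.20.

689.20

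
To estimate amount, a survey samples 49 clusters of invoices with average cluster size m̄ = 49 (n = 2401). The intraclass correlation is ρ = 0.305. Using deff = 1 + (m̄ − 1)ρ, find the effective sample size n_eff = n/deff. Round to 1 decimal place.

deff = 1 + (49 − 1)·0.305 = 1 + 14.64 = 15.64.
n_eff = 2401 / 15.64 = 153.5.

153.5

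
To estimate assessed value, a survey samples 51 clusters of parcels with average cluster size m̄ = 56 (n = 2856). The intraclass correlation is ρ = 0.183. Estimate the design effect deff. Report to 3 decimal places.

deff = 1 + (56 − 1)·0.183 = 1 + 10.065 = 11.065.

11.065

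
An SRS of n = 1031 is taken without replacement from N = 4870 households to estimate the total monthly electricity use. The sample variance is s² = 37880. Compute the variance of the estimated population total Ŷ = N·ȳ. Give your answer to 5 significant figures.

Var(Ŷ) = N²·Var(ȳ) = N²·(1 − n/N)·s²/n.
f = 1031/4870 = 0.21170431; Var(ȳ) = 0.78829569·37880/1031 = 28.962794.
Var(Ŷ) = 4870² · 28.962794 = 6.8690769 × 10^8.

6.8691 × 10^8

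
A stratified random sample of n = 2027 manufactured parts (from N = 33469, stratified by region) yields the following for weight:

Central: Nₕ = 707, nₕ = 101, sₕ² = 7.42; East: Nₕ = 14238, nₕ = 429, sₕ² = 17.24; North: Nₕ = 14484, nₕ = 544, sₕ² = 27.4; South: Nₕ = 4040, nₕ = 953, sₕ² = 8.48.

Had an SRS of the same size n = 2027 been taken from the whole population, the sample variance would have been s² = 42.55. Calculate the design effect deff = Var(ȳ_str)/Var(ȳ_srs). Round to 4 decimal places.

Var(ȳ_str) = Σ Wₕ²(1−fₕ)sₕ²/nₕ with Wₕ = Nₕ/33469:
  Central: (707/33469)²·(1−101/707)·7.42/101 = 2.8098886 × 10^-5
  East: (14238/33469)²·(1−429/14238)·17.24/429 = 0.007053517
  North: (14484/33469)²·(1−544/14484)·27.4/544 = 0.0090785707
  South: (4040/33469)²·(1−953/4040)·8.48/953 = 9.9068474 × 10^-5
  → Var(ȳ_str) = 0.016259255.
Var(ȳ_srs) = (1 − 2027/33469)·42.55/2027 = 0.019720288.
deff = 0.016259255 / 0.019720288 = 0.8245.

0.8245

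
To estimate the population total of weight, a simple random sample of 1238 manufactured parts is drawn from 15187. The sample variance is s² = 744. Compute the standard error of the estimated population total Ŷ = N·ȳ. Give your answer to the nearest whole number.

11283

Var(Ŷ) = N²·Var(ȳ) = N²·(1 − n/N)·s²/n.
f = 1238/15187 = 0.08151709; Var(ȳ) = 0.91848291·744/1238 = 0.55198004.
Var(Ŷ) = 15187² · 0.55198004 = 1.2731142 × 10^8.
SE(Ŷ) = √(1.2731142 × 10^8) = 11283.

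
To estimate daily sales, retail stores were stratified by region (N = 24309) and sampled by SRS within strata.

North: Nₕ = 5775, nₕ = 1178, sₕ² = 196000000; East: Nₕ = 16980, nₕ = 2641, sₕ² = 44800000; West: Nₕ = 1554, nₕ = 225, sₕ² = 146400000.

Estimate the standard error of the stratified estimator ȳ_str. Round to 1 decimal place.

Var(ȳ_str) = Σₕ Wₕ²(1 − fₕ)sₕ²/nₕ with Wₕ = Nₕ/N, N = 24309.
North: Wₕ = 0.23756633; term = 0.23756633²·(1 − 0.20398268)·196000000/1178 = 7474.8604.
East: Wₕ = 0.69850673; term = 0.69850673²·(1 − 0.15553592)·44800000/2641 = 6989.2725.
West: Wₕ = 0.06392694; term = 0.06392694²·(1 − 0.14478764)·146400000/225 = 2274.0519.
Sum = 16738.185.
SE = √(16738.185) = 129.4.

129.4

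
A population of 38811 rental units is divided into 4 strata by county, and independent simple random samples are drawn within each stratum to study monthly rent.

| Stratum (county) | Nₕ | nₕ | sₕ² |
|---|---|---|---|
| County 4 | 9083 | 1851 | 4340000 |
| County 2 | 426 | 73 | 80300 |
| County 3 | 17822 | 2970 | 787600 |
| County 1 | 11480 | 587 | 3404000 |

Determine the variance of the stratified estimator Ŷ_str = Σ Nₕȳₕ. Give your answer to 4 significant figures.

9.495 × 10^11

Var(Ŷ_str) = Σₕ Nₕ²(1 − fₕ)sₕ²/nₕ.
County 4: 9083²·(1 − 1851/9083)·4340000/1851 = 1.5401784 × 10^11.
County 2: 426²·(1 − 73/426)·80300/73 = 1.654158 × 10^8.
County 3: 17822²·(1 − 2970/17822)·787600/2970 = 7.0192488 × 10^10.
County 1: 11480²·(1 − 587/11480)·3404000/587 = 7.2517169 × 10^11.
Sum = 9.4954743 × 10^11.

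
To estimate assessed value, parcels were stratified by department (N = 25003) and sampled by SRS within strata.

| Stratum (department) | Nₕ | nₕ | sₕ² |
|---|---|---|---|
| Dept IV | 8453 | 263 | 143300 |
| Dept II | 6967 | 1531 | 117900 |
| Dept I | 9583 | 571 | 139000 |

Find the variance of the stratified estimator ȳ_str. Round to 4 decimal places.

98.6339

Var(ȳ_str) = Σₕ Wₕ²(1 − fₕ)sₕ²/nₕ with Wₕ = Nₕ/N, N = 25003.
Dept IV: Wₕ = 0.33807943; term = 0.33807943²·(1 − 0.03111321)·143300/263 = 60.339398.
Dept II: Wₕ = 0.27864656; term = 0.27864656²·(1 − 0.21975025)·117900/1531 = 4.6653006.
Dept I: Wₕ = 0.38327401; term = 0.38327401²·(1 − 0.05958468)·139000/571 = 33.629245.
Sum = 98.633944.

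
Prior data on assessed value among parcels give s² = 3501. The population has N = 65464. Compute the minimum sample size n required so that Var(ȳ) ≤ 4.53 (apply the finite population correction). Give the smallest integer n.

764

Without fpc, n₀ = s²/D = 3501/4.53 = 772.8477.
With fpc, (1 − n/N)·s²/n ≤ D requires n ≥ n₀/(1 + n₀/N) = 772.8477/(1 + 772.8477/65464) = 763.8302.
Rounding up, n = 764.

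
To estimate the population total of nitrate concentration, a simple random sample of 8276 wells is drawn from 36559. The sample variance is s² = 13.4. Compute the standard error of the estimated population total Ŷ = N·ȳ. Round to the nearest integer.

1294

Var(Ŷ) = N²·Var(ȳ) = N²·(1 − n/N)·s²/n.
f = 8276/36559 = 0.22637381; Var(ȳ) = 0.77362619·13.4/8276 = 0.0012526089.
Var(Ŷ) = 36559² · 0.0012526089 = 1.6741876 × 10^6.
SE(Ŷ) = √(1.6741876 × 10^6) = 1294.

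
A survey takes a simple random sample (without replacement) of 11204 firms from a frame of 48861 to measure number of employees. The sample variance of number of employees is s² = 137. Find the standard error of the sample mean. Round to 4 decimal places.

Under SRS without replacement, Var(ȳ) = (1 − f)·s²/n with f = n/N = 11204/48861 = 0.22930353.
Var(ȳ) = (1 − 0.22930353)·137/11204 = 0.77069647·0.012227776 = 0.0094239036.
SE(ȳ) = √(0.0094239036) = 0.0971.

0.0971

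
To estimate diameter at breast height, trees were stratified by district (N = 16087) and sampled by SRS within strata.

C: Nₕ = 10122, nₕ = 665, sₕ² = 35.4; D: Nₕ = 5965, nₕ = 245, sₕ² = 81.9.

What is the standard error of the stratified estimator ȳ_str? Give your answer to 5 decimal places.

0.25251

Var(ȳ_str) = Σₕ Wₕ²(1 − fₕ)sₕ²/nₕ with Wₕ = Nₕ/N, N = 16087.
C: Wₕ = 0.62920370; term = 0.62920370²·(1 − 0.06569848)·35.4/665 = 0.019690249.
D: Wₕ = 0.37079630; term = 0.37079630²·(1 − 0.04107293)·81.9/245 = 0.044073158.
Sum = 0.063763407.
SE = √(0.063763407) = 0.25251.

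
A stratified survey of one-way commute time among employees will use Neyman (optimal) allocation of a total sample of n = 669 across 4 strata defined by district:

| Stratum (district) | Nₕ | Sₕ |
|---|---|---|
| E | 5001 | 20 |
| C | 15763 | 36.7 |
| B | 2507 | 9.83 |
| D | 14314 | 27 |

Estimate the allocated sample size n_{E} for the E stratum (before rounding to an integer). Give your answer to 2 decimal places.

Neyman allocation: nₕ = n·NₕSₕ / Σⱼ NⱼSⱼ.
Σ NⱼSⱼ = 5001·20 + 15763·36.7 + 2507·9.83 + 14314·27 = 1.0896439 × 10^6.
n_{E} = 669·5001·20 / (1.0896439 × 10^6) = 61.41.

61.41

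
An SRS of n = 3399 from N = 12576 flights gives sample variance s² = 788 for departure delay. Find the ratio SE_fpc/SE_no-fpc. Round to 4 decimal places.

f = n/N = 3399/12576 = 0.27027672.
SE_no-fpc = √(s²/n) = 0.48149028; SE_fpc = √((1−f)s²/n) = 0.4113075.
Ratio = √(1−f) = 0.85423842.

0.8542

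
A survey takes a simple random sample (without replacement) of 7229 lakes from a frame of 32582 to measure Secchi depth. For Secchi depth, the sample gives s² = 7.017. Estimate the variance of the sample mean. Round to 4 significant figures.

7.553 × 10^-4

Under SRS without replacement, Var(ȳ) = (1 − f)·s²/n with f = n/N = 7229/32582 = 0.22187097.
Var(ȳ) = (1 − 0.22187097)·7.017/7229 = 0.77812903·9.7067368 × 10^-4 = 7.5530936 × 10^-4.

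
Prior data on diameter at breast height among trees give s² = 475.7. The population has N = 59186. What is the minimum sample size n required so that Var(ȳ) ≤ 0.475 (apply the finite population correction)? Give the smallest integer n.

Without fpc, n₀ = s²/D = 475.7/0.475 = 1001.4737.
With fpc, (1 − n/N)·s²/n ≤ D requires n ≥ n₀/(1 + n₀/N) = 1001.4737/(1 + 1001.4737/59186) = 984.8099.
Rounding up, n = 985.

985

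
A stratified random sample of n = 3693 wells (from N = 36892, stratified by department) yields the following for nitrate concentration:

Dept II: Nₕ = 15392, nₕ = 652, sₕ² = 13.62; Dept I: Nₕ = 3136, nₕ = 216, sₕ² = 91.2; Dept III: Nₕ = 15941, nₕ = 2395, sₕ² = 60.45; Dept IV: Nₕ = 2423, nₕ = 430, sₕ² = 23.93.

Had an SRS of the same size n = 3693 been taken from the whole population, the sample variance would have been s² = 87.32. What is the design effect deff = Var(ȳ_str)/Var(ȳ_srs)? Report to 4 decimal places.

0.4946

Var(ȳ_str) = Σ Wₕ²(1−fₕ)sₕ²/nₕ with Wₕ = Nₕ/36892:
  Dept II: (15392/36892)²·(1−652/15392)·13.62/652 = 0.0034822316
  Dept I: (3136/36892)²·(1−216/3136)·91.2/216 = 0.0028407669
  Dept III: (15941/36892)²·(1−2395/15941)·60.45/2395 = 0.0040045435
  Dept IV: (2423/36892)²·(1−430/2423)·23.93/430 = 1.974561 × 10^-4
  → Var(ȳ_str) = 0.010524998.
Var(ȳ_srs) = (1 − 3693/36892)·87.32/3693 = 0.021277824.
deff = 0.010524998 / 0.021277824 = 0.4946.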